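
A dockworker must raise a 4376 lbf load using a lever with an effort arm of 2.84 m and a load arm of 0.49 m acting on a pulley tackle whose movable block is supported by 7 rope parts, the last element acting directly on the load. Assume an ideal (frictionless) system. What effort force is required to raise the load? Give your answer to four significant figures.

Lever MA = effort arm / load arm = 2.84/0.49 = 5.7959.
Block-and-tackle MA = number of supporting rope parts = 7.
Combined ideal MA = 5.7959 × 7 = 40.571.
Effort = load / MA = 4376 / 40.571 = 107.86 lbf.

107.9 lbf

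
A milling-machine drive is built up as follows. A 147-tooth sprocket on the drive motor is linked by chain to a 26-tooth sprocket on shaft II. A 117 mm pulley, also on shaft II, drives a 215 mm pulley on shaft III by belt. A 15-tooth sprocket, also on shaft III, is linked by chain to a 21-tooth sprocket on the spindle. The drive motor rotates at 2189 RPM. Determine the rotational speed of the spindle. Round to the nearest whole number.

Chain: ratio = 26/147 = 0.17687, so shaft II turns at 2189 / 0.17687 = 12376 RPM.
Belt: ratio = 215/117 = 1.8376, so shaft III turns at 12376 / 1.8376 = 6735 RPM.
Chain: ratio = 21/15 = 1.4, so the spindle turns at 6735 / 1.4 = 4810.7 RPM.

4811 RPM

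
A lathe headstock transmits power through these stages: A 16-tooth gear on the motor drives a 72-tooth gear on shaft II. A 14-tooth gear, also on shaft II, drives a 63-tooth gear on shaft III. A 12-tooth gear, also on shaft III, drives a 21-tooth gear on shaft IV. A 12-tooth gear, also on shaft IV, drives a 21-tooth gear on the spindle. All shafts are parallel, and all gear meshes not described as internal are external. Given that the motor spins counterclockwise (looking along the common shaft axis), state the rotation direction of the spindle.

the motor → shaft II: external mesh, 1 reversal → CW.
shaft II → shaft III: external mesh, 1 reversal → CCW.
shaft III → shaft IV: external mesh, 1 reversal → CW.
shaft IV → the spindle: external mesh, 1 reversal → CCW.
4 reversals in total — an even number — so the spindle turns the same way as the motor.

counterclockwise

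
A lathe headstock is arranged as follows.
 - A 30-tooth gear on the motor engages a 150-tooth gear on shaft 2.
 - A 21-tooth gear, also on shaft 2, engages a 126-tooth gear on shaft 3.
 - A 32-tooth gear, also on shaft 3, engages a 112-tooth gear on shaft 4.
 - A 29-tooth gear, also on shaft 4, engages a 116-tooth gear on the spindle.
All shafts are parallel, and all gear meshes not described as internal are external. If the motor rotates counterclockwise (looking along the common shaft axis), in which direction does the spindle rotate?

the motor → shaft 2: external mesh, 1 reversal → CW.
shaft 2 → shaft 3: external mesh, 1 reversal → CCW.
shaft 3 → shaft 4: external mesh, 1 reversal → CW.
shaft 4 → the spindle: external mesh, 1 reversal → CCW.
4 reversals in total — an even number — so the spindle turns the same way as the motor.

counterclockwise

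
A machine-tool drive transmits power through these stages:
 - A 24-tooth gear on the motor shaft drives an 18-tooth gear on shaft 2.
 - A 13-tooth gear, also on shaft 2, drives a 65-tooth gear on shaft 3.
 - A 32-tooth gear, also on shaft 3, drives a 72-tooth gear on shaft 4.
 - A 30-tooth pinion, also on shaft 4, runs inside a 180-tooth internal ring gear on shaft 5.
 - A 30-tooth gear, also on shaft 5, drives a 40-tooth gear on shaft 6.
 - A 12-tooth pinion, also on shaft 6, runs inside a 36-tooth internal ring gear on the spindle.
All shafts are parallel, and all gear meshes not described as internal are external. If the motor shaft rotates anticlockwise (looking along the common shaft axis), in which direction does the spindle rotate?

anticlockwise

the motor shaft → shaft 2: external mesh, 1 reversal → CW.
shaft 2 → shaft 3: external mesh, 1 reversal → CCW.
shaft 3 → shaft 4: external mesh, 1 reversal → CW.
shaft 4 → shaft 5: internal mesh, same direction → CW.
shaft 5 → shaft 6: external mesh, 1 reversal → CCW.
shaft 6 → the spindle: internal mesh, same direction → CCW.
4 reversals in total — an even number — so the spindle turns the same way as the motor shaft.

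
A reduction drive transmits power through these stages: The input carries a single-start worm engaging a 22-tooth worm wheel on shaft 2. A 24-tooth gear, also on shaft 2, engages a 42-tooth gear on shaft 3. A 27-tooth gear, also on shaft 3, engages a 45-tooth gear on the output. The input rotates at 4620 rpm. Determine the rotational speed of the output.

72 rpm

worm 22/1 = 22 → 4620/22 = 210 rpm
gear mesh 42/24 = 1.75 → 210/1.75 = 120 rpm
gear mesh 45/27 = 1.6667 → 120/1.6667 = 72 rpm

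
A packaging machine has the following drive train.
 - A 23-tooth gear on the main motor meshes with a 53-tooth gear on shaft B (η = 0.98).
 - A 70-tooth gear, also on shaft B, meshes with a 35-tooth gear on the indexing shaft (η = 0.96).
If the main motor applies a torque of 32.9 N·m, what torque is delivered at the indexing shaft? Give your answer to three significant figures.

35.7 N·m

Gear mesh: ratio = 53/23 = 2.3043; torque at shaft B = 32.9 × 2.3043 × 0.98 = 74.297 N·m.
Gear mesh: ratio = 35/70 = 0.5; torque at the indexing shaft = 74.297 × 0.5 × 0.96 = 35.662 N·m.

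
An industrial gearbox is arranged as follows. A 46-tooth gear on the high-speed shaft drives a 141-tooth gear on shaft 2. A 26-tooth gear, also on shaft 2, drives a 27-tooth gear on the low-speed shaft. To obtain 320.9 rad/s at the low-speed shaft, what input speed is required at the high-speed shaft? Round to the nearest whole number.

Overall ratio R = 3.0652 × 1.0385 = 3.1831.
Required input speed = output speed × R = 320.9 × 3.1831 = 1021.5 rad/s.

1021 rad/s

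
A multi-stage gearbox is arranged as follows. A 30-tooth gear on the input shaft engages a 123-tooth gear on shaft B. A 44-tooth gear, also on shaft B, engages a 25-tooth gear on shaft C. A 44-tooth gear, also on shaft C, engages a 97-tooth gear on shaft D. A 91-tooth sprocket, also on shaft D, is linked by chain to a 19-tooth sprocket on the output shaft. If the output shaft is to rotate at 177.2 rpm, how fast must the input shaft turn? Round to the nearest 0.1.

190.0 rpm

Overall ratio R = 4.1 × 0.56818 × 2.2045 × 0.20879 = 1.0723.
Required input speed = output speed × R = 177.2 × 1.0723 = 190.01 rpm.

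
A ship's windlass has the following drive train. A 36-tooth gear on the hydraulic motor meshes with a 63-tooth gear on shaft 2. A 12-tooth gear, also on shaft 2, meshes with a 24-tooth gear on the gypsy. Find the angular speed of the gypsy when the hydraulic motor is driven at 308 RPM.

Gear mesh: ratio = 63/36 = 1.75, so shaft 2 turns at 308 / 1.75 = 176 RPM.
Gear mesh: ratio = 24/12 = 2, so the gypsy turns at 176 / 2 = 88 RPM.

88 RPM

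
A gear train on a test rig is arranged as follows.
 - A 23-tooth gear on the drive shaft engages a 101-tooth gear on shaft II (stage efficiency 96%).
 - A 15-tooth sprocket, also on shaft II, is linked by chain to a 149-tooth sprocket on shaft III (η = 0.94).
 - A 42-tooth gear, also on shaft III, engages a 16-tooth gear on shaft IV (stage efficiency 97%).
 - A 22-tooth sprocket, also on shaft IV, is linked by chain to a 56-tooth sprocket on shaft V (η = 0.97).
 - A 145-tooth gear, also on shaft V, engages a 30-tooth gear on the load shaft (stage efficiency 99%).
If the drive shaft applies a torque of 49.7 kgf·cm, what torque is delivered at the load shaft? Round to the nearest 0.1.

After the gear mesh (101/23): 49.7 × 4.3913 × 0.96 = 209.52 kgf·cm
After the chain (149/15): 209.52 × 9.9333 × 0.94 = 1956.3 kgf·cm
After the gear mesh (16/42): 1956.3 × 0.38095 × 0.97 = 722.91 kgf·cm
After the chain (56/22): 722.91 × 2.5455 × 0.97 = 1784.9 kgf·cm
After the gear mesh (30/145): 1784.9 × 0.2069 × 0.99 = 365.6 kgf·cm

365.6 kgf·cm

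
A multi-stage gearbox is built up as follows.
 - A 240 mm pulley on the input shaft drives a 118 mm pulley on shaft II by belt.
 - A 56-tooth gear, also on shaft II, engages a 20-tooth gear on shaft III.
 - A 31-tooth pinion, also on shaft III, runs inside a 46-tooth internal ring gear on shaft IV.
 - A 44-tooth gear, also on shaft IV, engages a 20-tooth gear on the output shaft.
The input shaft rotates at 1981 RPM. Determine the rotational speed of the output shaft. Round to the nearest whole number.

16726 RPM

Belt: ratio = 118/240 = 0.49167, so shaft II turns at 1981 / 0.49167 = 4029.2 RPM.
Gear mesh: ratio = 20/56 = 0.35714, so shaft III turns at 4029.2 / 0.35714 = 11282 RPM.
Internal gear: ratio = 46/31 = 1.4839, so shaft IV turns at 11282 / 1.4839 = 7602.8 RPM.
Gear mesh: ratio = 20/44 = 0.45455, so the output shaft turns at 7602.8 / 0.45455 = 16726 RPM.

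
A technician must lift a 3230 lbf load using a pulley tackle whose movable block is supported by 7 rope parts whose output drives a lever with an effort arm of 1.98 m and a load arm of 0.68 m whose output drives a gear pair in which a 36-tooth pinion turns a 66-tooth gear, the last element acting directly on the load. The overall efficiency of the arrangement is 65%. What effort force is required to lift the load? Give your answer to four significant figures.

Block-and-tackle MA = number of supporting rope parts = 7.
Lever MA = effort arm / load arm = 1.98/0.68 = 2.9118.
Gear pair MA = 66/36 = 1.8333.
Combined ideal MA = 7 × 2.9118 × 1.8333 = 37.368.
Actual MA = 37.368 × 0.65 = 24.289.
Effort = load / actual MA = 3230 / 24.289 = 132.98 lbf.

133.0 lbf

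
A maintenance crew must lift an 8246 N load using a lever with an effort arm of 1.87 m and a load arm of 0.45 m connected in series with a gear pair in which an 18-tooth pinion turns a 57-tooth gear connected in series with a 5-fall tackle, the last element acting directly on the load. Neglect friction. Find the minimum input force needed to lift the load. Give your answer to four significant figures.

Lever MA = effort arm / load arm = 1.87/0.45 = 4.1556.
Gear pair MA = 57/18 = 3.1667.
Block-and-tackle MA = number of supporting rope parts = 5.
Combined ideal MA = 4.1556 × 3.1667 × 5 = 65.796.
Effort = load / MA = 8246 / 65.796 = 125.33 N.

125.3 N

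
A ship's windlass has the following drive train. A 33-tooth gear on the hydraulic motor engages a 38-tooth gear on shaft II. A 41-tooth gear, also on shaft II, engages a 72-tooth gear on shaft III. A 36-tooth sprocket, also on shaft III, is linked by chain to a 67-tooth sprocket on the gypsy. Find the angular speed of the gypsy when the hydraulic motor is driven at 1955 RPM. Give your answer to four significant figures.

gear mesh 38/33 = 1.1515 → 1955/1.1515 = 1697.8 RPM
gear mesh 72/41 = 1.7561 → 1697.8/1.7561 = 966.78 RPM
chain 67/36 = 1.8611 → 966.78/1.8611 = 519.46 RPM

519.5 RPM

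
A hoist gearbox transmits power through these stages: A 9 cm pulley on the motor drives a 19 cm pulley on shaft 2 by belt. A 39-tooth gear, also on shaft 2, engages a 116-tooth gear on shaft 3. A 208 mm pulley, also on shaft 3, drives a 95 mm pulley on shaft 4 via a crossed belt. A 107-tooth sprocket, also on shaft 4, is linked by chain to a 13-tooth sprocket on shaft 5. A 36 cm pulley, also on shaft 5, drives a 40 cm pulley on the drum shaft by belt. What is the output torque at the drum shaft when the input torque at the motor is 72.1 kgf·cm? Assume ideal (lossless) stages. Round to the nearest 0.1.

After the belt (19/9): 72.1 × 2.1111 = 152.21 kgf·cm
After the gear mesh (116/39): 152.21 × 2.9744 = 452.73 kgf·cm
After the belt (95/208): 452.73 × 0.45673 = 206.78 kgf·cm
After the chain (13/107): 206.78 × 0.1215 = 25.122 kgf·cm
After the belt (40/36): 25.122 × 1.1111 = 27.914 kgf·cm

27.9 kgf·cm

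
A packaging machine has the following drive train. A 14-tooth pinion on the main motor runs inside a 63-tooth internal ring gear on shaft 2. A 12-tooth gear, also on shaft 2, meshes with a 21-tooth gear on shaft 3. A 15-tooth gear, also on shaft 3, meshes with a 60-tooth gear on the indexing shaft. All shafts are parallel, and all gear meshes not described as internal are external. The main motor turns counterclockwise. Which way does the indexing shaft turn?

the main motor → shaft 2: internal mesh, same direction → CCW.
shaft 2 → shaft 3: external mesh, 1 reversal → CW.
shaft 3 → the indexing shaft: external mesh, 1 reversal → CCW.
2 reversals in total — an even number — so the indexing shaft turns the same way as the main motor.

counterclockwise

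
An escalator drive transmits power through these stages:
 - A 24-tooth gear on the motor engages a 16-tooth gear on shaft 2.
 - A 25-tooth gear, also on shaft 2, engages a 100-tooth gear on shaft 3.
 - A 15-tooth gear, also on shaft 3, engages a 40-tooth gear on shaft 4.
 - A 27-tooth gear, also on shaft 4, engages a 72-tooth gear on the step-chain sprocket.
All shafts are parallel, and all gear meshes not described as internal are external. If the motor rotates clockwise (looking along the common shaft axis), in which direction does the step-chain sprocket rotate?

the motor → shaft 2: external mesh, 1 reversal → CCW.
shaft 2 → shaft 3: external mesh, 1 reversal → CW.
shaft 3 → shaft 4: external mesh, 1 reversal → CCW.
shaft 4 → the step-chain sprocket: external mesh, 1 reversal → CW.
4 reversals in total — an even number — so the step-chain sprocket turns the same way as the motor.

clockwise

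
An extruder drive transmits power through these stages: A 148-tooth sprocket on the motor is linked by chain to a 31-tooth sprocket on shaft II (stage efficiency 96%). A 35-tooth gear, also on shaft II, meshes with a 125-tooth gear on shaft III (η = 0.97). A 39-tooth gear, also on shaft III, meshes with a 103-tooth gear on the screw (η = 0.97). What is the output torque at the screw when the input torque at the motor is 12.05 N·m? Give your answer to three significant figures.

After the chain (31/148): 12.05 × 0.20946 × 0.96 = 2.423 N·m
After the gear mesh (125/35): 2.423 × 3.5714 × 0.97 = 8.3941 N·m
After the gear mesh (103/39): 8.3941 × 2.641 × 0.97 = 21.504 N·m

21.5 N·m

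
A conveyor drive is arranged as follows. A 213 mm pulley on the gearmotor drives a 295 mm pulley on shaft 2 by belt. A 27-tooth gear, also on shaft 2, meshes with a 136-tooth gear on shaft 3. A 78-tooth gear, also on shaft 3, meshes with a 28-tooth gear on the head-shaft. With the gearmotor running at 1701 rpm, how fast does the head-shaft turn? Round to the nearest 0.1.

Belt: ratio = 295/213 = 1.385, so shaft 2 turns at 1701 / 1.385 = 1228.2 rpm.
Gear mesh: ratio = 136/27 = 5.037, so shaft 3 turns at 1228.2 / 5.037 = 243.83 rpm.
Gear mesh: ratio = 28/78 = 0.35897, so the head-shaft turns at 243.83 / 0.35897 = 679.24 rpm.

679.2 rpm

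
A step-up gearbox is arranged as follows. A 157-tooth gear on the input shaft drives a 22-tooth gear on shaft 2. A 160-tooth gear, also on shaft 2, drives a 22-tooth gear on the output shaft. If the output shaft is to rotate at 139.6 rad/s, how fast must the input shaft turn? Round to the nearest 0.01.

Overall ratio R = 0.14013 × 0.1375 = 0.019268.
Required input speed = output speed × R = 139.6 × 0.019268 = 2.6897 rad/s.

2.69 rad/s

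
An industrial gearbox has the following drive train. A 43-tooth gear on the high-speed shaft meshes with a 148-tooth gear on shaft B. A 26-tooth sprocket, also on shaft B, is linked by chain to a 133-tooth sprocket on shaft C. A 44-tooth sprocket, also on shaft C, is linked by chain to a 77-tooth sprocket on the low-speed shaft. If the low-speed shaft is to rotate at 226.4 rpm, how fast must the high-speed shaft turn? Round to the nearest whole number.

Overall ratio R = 3.4419 × 5.1154 × 1.75 = 30.811.
Required input speed = output speed × R = 226.4 × 30.811 = 6975.7 rpm.

6976 rpm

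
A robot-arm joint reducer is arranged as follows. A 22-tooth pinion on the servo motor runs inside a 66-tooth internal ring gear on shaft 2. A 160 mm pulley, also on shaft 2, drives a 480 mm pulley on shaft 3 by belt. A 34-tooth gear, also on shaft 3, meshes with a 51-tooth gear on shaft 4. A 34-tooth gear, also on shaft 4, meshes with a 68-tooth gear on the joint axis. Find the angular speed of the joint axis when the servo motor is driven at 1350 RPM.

50 RPM

Internal gear: ratio = 66/22 = 3, so shaft 2 turns at 1350 / 3 = 450 RPM.
Belt: ratio = 480/160 = 3, so shaft 3 turns at 450 / 3 = 150 RPM.
Gear mesh: ratio = 51/34 = 1.5, so shaft 4 turns at 150 / 1.5 = 100 RPM.
Gear mesh: ratio = 68/34 = 2, so the joint axis turns at 100 / 2 = 50 RPM.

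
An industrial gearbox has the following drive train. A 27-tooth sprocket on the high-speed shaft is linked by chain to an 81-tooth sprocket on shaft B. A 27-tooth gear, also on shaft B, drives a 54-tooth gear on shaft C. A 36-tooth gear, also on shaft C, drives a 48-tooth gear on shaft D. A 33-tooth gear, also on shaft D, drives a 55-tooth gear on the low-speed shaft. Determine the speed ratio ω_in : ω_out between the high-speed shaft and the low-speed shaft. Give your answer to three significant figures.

Each stage contributes driven/driver: chain 81/27 = 3, gear mesh 54/27 = 2, gear mesh 48/36 = 1.3333, gear mesh 55/33 = 1.6667.
Overall: 3 × 2 × 1.3333 × 1.6667 = 13.333.

13.3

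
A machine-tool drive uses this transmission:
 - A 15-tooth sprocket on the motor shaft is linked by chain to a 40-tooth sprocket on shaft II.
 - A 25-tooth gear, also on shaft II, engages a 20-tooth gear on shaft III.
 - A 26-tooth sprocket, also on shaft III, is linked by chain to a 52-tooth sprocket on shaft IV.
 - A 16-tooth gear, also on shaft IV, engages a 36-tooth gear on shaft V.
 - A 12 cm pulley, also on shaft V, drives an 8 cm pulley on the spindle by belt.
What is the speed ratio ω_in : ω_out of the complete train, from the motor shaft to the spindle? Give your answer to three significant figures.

6.40

Each stage contributes driven/driver: chain 40/15 = 2.6667, gear mesh 20/25 = 0.8, chain 52/26 = 2, gear mesh 36/16 = 2.25, belt 8/12 = 0.66667.
Overall: 2.6667 × 0.8 × 2 × 2.25 × 0.66667 = 6.4.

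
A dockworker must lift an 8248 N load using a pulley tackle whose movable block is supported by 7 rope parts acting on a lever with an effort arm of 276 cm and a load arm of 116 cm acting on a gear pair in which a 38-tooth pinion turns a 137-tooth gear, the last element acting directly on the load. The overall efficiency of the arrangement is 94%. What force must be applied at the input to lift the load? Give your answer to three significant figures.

146 N

Block-and-tackle MA = number of supporting rope parts = 7.
Lever MA = effort arm / load arm = 276/116 = 2.3793.
Gear pair MA = 137/38 = 3.6053.
Combined ideal MA = 7 × 2.3793 × 3.6053 = 60.046.
Actual MA = 60.046 × 0.94 = 56.444.
Effort = load / actual MA = 8248 / 56.444 = 146.13 N.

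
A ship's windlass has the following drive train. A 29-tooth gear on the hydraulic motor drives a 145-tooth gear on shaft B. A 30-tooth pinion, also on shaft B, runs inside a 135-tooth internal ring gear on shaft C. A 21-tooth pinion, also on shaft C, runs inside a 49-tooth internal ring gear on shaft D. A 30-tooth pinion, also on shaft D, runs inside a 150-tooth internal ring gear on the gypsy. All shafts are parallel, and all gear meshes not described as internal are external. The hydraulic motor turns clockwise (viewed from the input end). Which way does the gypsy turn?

counterclockwise

the hydraulic motor → shaft B: external mesh, 1 reversal → CCW.
shaft B → shaft C: internal mesh, same direction → CCW.
shaft C → shaft D: internal mesh, same direction → CCW.
shaft D → the gypsy: internal mesh, same direction → CCW.
1 reversal in total — an odd number — so the gypsy turns opposite to the hydraulic motor.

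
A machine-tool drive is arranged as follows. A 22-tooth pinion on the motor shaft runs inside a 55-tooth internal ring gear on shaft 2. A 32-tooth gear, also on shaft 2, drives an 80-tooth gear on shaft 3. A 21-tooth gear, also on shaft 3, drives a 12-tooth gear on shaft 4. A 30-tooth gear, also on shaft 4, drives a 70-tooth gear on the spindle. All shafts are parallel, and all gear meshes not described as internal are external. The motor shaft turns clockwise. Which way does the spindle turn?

the motor shaft → shaft 2: internal mesh, same direction → CW.
shaft 2 → shaft 3: external mesh, 1 reversal → CCW.
shaft 3 → shaft 4: external mesh, 1 reversal → CW.
shaft 4 → the spindle: external mesh, 1 reversal → CCW.
3 reversals in total — an odd number — so the spindle turns opposite to the motor shaft.

anticlockwise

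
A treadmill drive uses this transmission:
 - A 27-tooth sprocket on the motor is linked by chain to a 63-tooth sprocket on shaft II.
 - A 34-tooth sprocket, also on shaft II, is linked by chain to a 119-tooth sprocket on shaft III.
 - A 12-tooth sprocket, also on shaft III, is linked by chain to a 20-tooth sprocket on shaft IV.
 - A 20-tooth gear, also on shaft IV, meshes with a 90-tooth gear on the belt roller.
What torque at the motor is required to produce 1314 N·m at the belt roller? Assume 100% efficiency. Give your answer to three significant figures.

21.5 N·m

Overall ratio R = 2.3333 × 3.5 × 1.6667 × 4.5 = 61.25.
Input torque = output torque / R = 1314 / 61.25 = 21.453 N·m.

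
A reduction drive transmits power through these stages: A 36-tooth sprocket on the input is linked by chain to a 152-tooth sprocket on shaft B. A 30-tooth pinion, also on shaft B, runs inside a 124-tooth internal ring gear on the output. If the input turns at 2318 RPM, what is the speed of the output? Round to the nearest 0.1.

Chain: ratio = 152/36 = 4.2222, so shaft B turns at 2318 / 4.2222 = 549 RPM.
Internal gear: ratio = 124/30 = 4.1333, so the output turns at 549 / 4.1333 = 132.82 RPM.

132.8 RPM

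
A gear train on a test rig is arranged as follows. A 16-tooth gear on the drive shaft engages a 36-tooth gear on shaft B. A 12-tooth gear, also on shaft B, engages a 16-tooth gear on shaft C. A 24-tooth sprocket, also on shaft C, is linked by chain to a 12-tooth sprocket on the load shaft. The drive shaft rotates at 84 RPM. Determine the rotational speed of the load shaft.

Gear mesh: ratio = 36/16 = 2.25, so shaft B turns at 84 / 2.25 = 37.333 RPM.
Gear mesh: ratio = 16/12 = 1.3333, so shaft C turns at 37.333 / 1.3333 = 28 RPM.
Chain: ratio = 12/24 = 0.5, so the load shaft turns at 28 / 0.5 = 56 RPM.

56 RPM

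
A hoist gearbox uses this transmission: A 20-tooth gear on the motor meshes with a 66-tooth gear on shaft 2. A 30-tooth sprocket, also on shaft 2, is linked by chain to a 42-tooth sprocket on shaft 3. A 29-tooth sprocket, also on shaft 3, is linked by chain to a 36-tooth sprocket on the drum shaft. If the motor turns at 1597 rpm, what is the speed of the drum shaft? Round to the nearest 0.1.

the motor → shaft 2 (gear mesh, 66/20): 1597 ÷ 3.3 = 483.94 rpm
shaft 2 → shaft 3 (chain, 42/30): 483.94 ÷ 1.4 = 345.67 rpm
shaft 3 → the drum shaft (chain, 36/29): 345.67 ÷ 1.2414 = 278.46 rpm

278.5 rpm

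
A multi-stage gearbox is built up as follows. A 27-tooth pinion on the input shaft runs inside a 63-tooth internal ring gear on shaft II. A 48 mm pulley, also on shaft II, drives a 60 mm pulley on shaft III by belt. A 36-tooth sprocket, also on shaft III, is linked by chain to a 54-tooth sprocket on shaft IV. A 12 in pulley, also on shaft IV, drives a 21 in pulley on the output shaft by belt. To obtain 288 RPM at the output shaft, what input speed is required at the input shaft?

2205 RPM

Overall ratio R = 2.3333 × 1.25 × 1.5 × 1.75 = 7.6562.
Required input speed = output speed × R = 288 × 7.6562 = 2205 RPM.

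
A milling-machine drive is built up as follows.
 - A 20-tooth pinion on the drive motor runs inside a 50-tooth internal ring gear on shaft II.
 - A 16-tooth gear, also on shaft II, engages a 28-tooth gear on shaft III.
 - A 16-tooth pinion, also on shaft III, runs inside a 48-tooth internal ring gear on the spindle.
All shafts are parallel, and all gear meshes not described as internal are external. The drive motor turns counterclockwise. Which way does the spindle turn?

clockwise

the drive motor → shaft II: internal mesh, same direction → CCW.
shaft II → shaft III: external mesh, 1 reversal → CW.
shaft III → the spindle: internal mesh, same direction → CW.
1 reversal in total — an odd number — so the spindle turns opposite to the drive motor.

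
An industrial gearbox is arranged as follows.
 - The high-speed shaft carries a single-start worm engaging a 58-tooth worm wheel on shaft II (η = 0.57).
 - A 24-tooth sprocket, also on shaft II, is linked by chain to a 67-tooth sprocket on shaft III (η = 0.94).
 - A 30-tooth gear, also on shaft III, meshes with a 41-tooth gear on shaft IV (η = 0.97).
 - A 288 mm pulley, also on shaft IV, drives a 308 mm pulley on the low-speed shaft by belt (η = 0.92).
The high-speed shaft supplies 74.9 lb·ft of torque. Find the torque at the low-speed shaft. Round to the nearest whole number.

8475 lb·ft

worm 58/1 = 58 → τ = 74.9·58·0.57 = 2476.2 lb·ft
chain 67/24 = 2.7917 → τ = 2476.2·2.7917·0.94 = 6497.9 lb·ft
gear mesh 41/30 = 1.3667 → τ = 6497.9·1.3667·0.97 = 8614.1 lb·ft
belt 308/288 = 1.0694 → τ = 8614.1·1.0694·0.92 = 8475.3 lb·ft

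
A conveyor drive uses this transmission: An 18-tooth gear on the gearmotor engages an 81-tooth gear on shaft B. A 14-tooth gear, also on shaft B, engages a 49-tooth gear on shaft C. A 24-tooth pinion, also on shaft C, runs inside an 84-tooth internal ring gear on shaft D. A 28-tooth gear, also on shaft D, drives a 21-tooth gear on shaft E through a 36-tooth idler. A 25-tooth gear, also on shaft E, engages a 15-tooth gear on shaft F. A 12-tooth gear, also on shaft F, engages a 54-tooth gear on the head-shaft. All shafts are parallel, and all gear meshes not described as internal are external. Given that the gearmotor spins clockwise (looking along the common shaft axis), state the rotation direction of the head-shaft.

clockwise

the gearmotor → shaft B: external mesh, 1 reversal → CCW.
shaft B → shaft C: external mesh, 1 reversal → CW.
shaft C → shaft D: internal mesh, same direction → CW.
shaft D → shaft E: driver → idler → driven is 2 external meshes, 2 reversals → CW.
shaft E → shaft F: external mesh, 1 reversal → CCW.
shaft F → the head-shaft: external mesh, 1 reversal → CW.
6 reversals in total — an even number — so the head-shaft turns the same way as the gearmotor.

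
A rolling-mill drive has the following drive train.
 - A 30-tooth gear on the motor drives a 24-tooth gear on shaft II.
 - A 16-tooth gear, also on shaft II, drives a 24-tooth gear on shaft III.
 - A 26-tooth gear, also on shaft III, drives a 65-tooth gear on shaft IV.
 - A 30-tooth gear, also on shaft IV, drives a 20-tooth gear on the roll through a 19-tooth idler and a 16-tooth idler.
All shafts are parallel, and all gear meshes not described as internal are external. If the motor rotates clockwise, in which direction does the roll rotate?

clockwise

the motor → shaft II: external mesh, 1 reversal → CCW.
shaft II → shaft III: external mesh, 1 reversal → CW.
shaft III → shaft IV: external mesh, 1 reversal → CCW.
shaft IV → the roll: driver → idler → idler → driven is 3 external meshes, 3 reversals → CW.
6 reversals in total — an even number — so the roll turns the same way as the motor.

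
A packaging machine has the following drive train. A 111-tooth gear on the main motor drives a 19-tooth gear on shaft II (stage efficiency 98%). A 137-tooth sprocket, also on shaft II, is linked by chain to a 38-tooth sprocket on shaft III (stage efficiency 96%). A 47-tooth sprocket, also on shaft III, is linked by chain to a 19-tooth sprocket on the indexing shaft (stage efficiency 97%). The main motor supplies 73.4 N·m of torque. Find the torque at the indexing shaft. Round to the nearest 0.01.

1.29 N·m

Gear mesh: ratio = 19/111 = 0.17117; torque at shaft II = 73.4 × 0.17117 × 0.98 = 12.313 N·m.
Chain: ratio = 38/137 = 0.27737; torque at shaft III = 12.313 × 0.27737 × 0.96 = 3.2786 N·m.
Chain: ratio = 19/47 = 0.40426; torque at the indexing shaft = 3.2786 × 0.40426 × 0.97 = 1.2856 N·m.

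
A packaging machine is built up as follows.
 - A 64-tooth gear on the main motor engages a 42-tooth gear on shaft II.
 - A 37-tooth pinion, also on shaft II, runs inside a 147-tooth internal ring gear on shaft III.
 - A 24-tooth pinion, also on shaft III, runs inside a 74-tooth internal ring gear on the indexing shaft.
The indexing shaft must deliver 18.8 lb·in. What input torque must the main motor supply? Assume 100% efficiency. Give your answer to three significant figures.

2.34 lb·in

Overall ratio R = 0.65625 × 3.973 × 3.0833 = 8.0391.
Input torque = output torque / R = 18.8 / 8.0391 = 2.3386 lb·in.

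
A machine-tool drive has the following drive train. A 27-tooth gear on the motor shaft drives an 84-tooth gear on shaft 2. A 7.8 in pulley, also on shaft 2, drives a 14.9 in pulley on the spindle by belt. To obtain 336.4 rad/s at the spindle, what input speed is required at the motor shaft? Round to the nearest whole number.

Overall ratio R = 3.1111 × 1.9103 = 5.943.
Required input speed = output speed × R = 336.4 × 5.943 = 1999.2 rad/s.

1999 rad/s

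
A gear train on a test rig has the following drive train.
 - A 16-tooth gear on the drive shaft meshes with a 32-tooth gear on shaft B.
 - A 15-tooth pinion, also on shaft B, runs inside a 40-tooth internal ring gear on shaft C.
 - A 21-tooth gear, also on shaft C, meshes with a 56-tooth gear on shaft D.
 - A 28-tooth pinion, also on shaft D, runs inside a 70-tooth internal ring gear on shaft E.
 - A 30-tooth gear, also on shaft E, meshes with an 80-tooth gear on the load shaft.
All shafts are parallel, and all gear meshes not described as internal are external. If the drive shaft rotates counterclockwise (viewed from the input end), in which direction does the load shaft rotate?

clockwise

the drive shaft → shaft B: external mesh, 1 reversal → CW.
shaft B → shaft C: internal mesh, same direction → CW.
shaft C → shaft D: external mesh, 1 reversal → CCW.
shaft D → shaft E: internal mesh, same direction → CCW.
shaft E → the load shaft: external mesh, 1 reversal → CW.
3 reversals in total — an odd number — so the load shaft turns opposite to the drive shaft.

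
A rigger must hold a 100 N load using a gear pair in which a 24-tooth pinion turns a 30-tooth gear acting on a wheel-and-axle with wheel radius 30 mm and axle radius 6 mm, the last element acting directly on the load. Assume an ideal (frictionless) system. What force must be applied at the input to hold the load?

Gear pair MA = 30/24 = 1.25.
Wheel-and-axle MA = R/r = 30/6 = 5.
Combined ideal MA = 1.25 × 5 = 6.25.
Effort = load / MA = 100 / 6.25 = 16 N.

16 N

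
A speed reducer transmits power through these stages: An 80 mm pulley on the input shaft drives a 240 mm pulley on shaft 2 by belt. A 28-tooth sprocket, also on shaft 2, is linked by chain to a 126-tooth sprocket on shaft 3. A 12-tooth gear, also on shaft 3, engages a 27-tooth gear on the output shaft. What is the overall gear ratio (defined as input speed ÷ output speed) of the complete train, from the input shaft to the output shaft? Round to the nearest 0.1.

30.4

Each stage contributes driven/driver: belt 240/80 = 3, chain 126/28 = 4.5, gear mesh 27/12 = 2.25.
Overall: 3 × 4.5 × 2.25 = 30.375.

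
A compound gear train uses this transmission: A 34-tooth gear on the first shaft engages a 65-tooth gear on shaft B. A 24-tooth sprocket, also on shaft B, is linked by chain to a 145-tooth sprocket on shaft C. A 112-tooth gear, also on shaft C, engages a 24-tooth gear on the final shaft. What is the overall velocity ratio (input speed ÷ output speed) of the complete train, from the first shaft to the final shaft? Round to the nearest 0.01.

2.48

Each stage contributes driven/driver: gear mesh 65/34 = 1.9118, chain 145/24 = 6.0417, gear mesh 24/112 = 0.21429.
Overall: 1.9118 × 6.0417 × 0.21429 = 2.4751.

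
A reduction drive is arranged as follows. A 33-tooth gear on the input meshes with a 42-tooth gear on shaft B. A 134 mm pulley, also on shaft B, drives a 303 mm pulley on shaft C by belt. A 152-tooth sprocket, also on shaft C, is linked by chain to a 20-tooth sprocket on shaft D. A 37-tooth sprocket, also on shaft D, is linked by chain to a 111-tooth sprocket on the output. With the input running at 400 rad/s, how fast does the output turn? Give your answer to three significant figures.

352 rad/s

Gear mesh: ratio = 42/33 = 1.2727, so shaft B turns at 400 / 1.2727 = 314.29 rad/s.
Belt: ratio = 303/134 = 2.2612, so shaft C turns at 314.29 / 2.2612 = 138.99 rad/s.
Chain: ratio = 20/152 = 0.13158, so shaft D turns at 138.99 / 0.13158 = 1056.3 rad/s.
Chain: ratio = 111/37 = 3, so the output turns at 1056.3 / 3 = 352.11 rad/s.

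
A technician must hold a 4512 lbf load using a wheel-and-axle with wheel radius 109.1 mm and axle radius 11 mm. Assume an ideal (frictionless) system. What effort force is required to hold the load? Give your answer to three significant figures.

455 lbf

Wheel-and-axle MA = R/r = 109.1/11 = 9.9182.
Effort = load / MA = 4512 / 9.9182 = 454.92 lbf.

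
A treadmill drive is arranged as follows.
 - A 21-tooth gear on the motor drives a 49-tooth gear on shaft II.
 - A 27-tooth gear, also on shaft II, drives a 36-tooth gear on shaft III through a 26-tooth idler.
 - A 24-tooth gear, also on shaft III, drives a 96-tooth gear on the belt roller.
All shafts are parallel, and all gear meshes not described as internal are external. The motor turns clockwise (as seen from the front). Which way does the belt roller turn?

clockwise

the motor → shaft II: external mesh, 1 reversal → CCW.
shaft II → shaft III: driver → idler → driven is 2 external meshes, 2 reversals → CCW.
shaft III → the belt roller: external mesh, 1 reversal → CW.
4 reversals in total — an even number — so the belt roller turns the same way as the motor.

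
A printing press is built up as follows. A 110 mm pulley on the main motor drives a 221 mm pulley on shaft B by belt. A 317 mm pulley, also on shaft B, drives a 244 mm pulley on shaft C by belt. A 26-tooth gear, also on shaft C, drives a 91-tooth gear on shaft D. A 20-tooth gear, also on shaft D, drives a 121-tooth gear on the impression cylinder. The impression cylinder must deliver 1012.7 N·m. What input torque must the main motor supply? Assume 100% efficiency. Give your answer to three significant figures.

Overall ratio R = 2.0091 × 0.76972 × 3.5 × 6.05 = 32.746.
Input torque = output torque / R = 1012.7 / 32.746 = 30.926 N·m.

30.9 N·m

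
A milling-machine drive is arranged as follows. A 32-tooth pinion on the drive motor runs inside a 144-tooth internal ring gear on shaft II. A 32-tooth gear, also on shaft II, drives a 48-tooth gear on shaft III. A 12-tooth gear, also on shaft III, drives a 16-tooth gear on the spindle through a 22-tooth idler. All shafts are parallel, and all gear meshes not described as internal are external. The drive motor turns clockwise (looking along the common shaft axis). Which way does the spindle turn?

anticlockwise

the drive motor → shaft II: internal mesh, same direction → CW.
shaft II → shaft III: external mesh, 1 reversal → CCW.
shaft III → the spindle: driver → idler → driven is 2 external meshes, 2 reversals → CCW.
3 reversals in total — an odd number — so the spindle turns opposite to the drive motor.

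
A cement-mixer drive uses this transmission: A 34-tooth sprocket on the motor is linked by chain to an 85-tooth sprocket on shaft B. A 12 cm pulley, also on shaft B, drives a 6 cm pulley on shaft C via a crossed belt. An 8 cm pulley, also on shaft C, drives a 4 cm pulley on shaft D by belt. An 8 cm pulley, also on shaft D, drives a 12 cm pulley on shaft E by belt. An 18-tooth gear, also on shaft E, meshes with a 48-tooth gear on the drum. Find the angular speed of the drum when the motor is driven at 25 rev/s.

chain 85/34 = 2.5 → 25/2.5 = 10 rev/s
belt 6/12 = 0.5 → 10/0.5 = 20 rev/s
belt 4/8 = 0.5 → 20/0.5 = 40 rev/s
belt 12/8 = 1.5 → 40/1.5 = 26.667 rev/s
gear mesh 48/18 = 2.6667 → 26.667/2.6667 = 10 rev/s

10 rev/s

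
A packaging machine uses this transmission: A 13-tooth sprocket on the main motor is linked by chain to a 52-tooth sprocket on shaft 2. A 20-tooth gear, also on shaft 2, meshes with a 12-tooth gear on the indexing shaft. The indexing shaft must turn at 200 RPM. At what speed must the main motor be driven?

480 RPM

Overall ratio R = 4 × 0.6 = 2.4.
Required input speed = output speed × R = 200 × 2.4 = 480 RPM.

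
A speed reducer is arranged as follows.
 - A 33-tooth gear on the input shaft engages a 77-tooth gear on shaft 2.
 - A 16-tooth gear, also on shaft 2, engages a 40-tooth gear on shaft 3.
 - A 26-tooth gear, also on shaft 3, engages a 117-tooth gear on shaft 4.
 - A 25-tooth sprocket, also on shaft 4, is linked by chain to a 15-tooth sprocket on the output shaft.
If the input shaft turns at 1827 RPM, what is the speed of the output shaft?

the input shaft → shaft 2 (gear mesh, 77/33): 1827 ÷ 2.3333 = 783 RPM
shaft 2 → shaft 3 (gear mesh, 40/16): 783 ÷ 2.5 = 313.2 RPM
shaft 3 → shaft 4 (gear mesh, 117/26): 313.2 ÷ 4.5 = 69.6 RPM
shaft 4 → the output shaft (chain, 15/25): 69.6 ÷ 0.6 = 116 RPM

116 RPM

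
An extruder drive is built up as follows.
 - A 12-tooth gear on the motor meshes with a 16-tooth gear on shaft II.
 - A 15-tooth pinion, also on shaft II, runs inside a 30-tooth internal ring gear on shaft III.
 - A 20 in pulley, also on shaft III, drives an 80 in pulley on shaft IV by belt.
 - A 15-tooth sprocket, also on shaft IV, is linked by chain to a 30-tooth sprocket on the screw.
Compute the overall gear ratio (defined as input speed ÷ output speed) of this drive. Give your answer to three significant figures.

Each stage contributes driven/driver: gear mesh 16/12 = 1.3333, internal gear 30/15 = 2, belt 80/20 = 4, chain 30/15 = 2.
Overall: 1.3333 × 2 × 4 × 2 = 21.333.

21.3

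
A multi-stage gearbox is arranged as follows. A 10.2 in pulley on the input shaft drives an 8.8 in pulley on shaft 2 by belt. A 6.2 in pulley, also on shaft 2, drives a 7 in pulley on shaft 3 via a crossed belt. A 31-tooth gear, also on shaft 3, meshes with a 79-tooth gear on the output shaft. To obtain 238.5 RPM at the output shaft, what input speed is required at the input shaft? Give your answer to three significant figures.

592 RPM

Overall ratio R = 0.86275 × 1.129 × 2.5484 = 2.4823.
Required input speed = output speed × R = 238.5 × 2.4823 = 592.03 RPM.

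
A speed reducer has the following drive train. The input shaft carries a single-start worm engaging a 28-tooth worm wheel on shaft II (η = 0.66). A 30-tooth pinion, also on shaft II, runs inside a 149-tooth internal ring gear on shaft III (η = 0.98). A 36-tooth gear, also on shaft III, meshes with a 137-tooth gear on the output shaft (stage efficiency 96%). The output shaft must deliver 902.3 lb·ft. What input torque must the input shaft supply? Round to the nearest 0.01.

Overall ratio R = 28 × 4.9667 × 3.8056 = 529.23; overall efficiency η = 0.66 × 0.98 × 0.96 = 0.6209.
Input torque = output torque / (R × η) = 902.3 / (529.23 × 0.6209) = 2.7458 lb·ft.

2.75 lb·ft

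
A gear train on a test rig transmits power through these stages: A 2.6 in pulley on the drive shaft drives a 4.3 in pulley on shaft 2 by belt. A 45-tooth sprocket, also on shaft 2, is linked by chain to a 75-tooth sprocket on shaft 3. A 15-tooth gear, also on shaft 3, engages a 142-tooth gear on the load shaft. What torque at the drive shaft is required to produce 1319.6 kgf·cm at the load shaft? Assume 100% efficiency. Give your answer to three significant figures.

Overall ratio R = 1.6538 × 1.6667 × 9.4667 = 26.094.
Input torque = output torque / R = 1319.6 / 26.094 = 50.571 kgf·cm.

50.6 kgf·cm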